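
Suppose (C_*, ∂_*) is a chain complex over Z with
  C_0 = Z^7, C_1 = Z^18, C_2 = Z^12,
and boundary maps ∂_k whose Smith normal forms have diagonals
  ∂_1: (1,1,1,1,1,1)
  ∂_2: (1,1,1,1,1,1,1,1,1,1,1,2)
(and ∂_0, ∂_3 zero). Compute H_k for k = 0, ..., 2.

H_0 ≅ Z,  H_1 ≅ Z/2,  H_2 = 0.

H_0: b_0 = 7 − 0 − 6 = 1; torsion from ∂_1 factors > 1: none. So H_0 ≅ Z.
H_1: b_1 = 18 − 6 − 12 = 0; torsion from ∂_2 factors > 1: [2]. So H_1 ≅ Z/2.
H_2: b_2 = 12 − 12 − 0 = 0; torsion from ∂_3 factors > 1: none. So H_2 ≅ 0.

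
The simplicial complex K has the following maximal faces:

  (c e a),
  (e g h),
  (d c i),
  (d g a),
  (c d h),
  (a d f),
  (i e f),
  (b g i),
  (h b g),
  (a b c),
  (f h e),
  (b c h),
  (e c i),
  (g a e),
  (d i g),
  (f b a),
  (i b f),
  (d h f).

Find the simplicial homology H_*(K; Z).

H_0 = Z,  H_1 = Z^2,  H_2 = Z.

Order the vertices as a < b < c < d < e < f < g < h < i. Listing each simplex with vertices in this order, K has dimension 2 with simplices:

  0-simplices (9): a, b, c, d, e, f, g, h, i
  1-simplices (27): ab, ac, ad, ae, af, ag, bc, bf, bg, bh, bi, cd, ce, ch, ci, df, dg, dh, di, ef, eg, eh, ei, fh, fi, gh, gi
  2-simplices (18): abc, abf, ace, adf, adg, aeg, bch, bfi, bgh, bgi, cdh, cdi, cei, dfh, dgi, efh, efi, egh

giving chain groups C_0 ≅ Z^9, C_1 ≅ Z^27, C_2 ≅ Z^18.

Boundary ∂_1: C_1 → C_0 maps an edge to its endpoints' difference, ∂[p,q] = q − p. For instance
  ∂bg = g − b.
The resulting 9×27 matrix has rank 8, and its Smith normal form has invariant factors (1,1,1,1,1,1,1,1).

The boundary map ∂_2: C_2 → C_1 acts by ∂[p,q,r] = [q,r] − [p,r] + [p,q]. For instance
  ∂egh = gh − eh + eg,
  ∂bgh = gh − bh + bg.
The resulting 27×18 matrix has rank 17, and its Smith normal form has invariant factors (1,1,1,1,1,1,1,1,1,1,1,1,1,1,1,1,1).

Reading off H_k = ker ∂_k / im ∂_{k+1}:

  H_0: rank C_0 − rank ∂_1 = 9 − 8 = 1, and the invariant factors of ∂_1 are all 1, so H_0 = Z.
  H_1: rank ker ∂_1 − rank ∂_2 = (27 − 8) − 17 = 2, and the invariant factors of ∂_2 are all 1, so H_1 = Z^2.
  H_2: rank ker ∂_2 − rank ∂_3 = (18 − 17) − 0 = 1, and there is no ∂_3, so H_2 = Z.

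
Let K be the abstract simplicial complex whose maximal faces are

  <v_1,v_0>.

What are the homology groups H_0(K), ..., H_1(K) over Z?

H_0 ≅ Z,  H_1 = 0.

Order the vertices as v_0 < v_1. Listing each simplex with vertices in this order, K has dimension 1 with simplices:

  0-simplices (2): [v_0], [v_1]
  1-simplices (1): [v_0,v_1]

giving chain groups C_0 ≅ Z^2, C_1 ≅ Z^1.

Boundary ∂_1: C_1 → C_0 maps an edge to its endpoints' difference, ∂[p,q] = q − p.
The 2×1 boundary matrix has rank 1 and Smith normal form diag(1).

Computing H_k = (kernel of ∂_k) / (image of ∂_{k+1}):

  H_0: rank C_0 − rank ∂_1 = 2 − 1 = 1, and the invariant factors of ∂_1 are all 1, so H_0 ≅ Z.
  H_1: rank ker ∂_1 − rank ∂_2 = (1 − 1) − 0 = 0, and there is no ∂_2, so H_1 ≅ 0.

(K is a triangulation of the 1-simplex.)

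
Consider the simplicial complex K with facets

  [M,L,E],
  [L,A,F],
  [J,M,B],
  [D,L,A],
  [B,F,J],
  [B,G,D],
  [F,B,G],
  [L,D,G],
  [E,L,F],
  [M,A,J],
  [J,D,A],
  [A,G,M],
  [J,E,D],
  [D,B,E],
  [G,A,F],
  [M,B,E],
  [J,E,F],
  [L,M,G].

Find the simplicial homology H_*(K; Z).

Fix the vertex order A < B < D < E < F < G < J < L < M and write every simplex with vertices in increasing order. Then dim K = 2 and the simplices of K are:

  0-simplices (9): A, B, D, E, F, G, J, L, M
  1-simplices (27): AD, AF, AG, AJ, AL, AM, BD, BE, BF, BG, BJ, BM, DE, DG, DJ, DL, EF, EJ, EL, EM, FG, FJ, FL, GL, GM, JM, LM
  2-simplices (18): ADJ, ADL, AFG, AFL, AGM, AJM, BDE, BDG, BEM, BFG, BFJ, BJM, DEJ, DGL, EFJ, EFL, ELM, GLM

so the chain groups are C_0 ≅ Z^9, C_1 ≅ Z^27, C_2 ≅ Z^18.

The boundary map ∂_1: C_1 → C_0 maps an edge to its endpoints' difference, ∂[p,q] = q − p.
As a 9×27 matrix over Z this has rank 8, with invariant factors (1,1,1,1,1,1,1,1).

The boundary map ∂_2: C_2 → C_1 maps a triangle to the signed sum of its edges. For instance
  ∂BJM = JM − BM + BJ,
  ∂BEM = EM − BM + BE.
The 27×18 boundary matrix has rank 18 and Smith normal form diag(1,1,1,1,1,1,1,1,1,1,1,1,1,1,1,1,1,2).

From H_k ≅ ker(∂_k) / im(∂_{k+1}) we obtain:

  H_0: rank C_0 − rank ∂_1 = 9 − 8 = 1, and the invariant factors of ∂_1 are all 1, so H_0 ≅ Z.
  H_1: rank ker ∂_1 − rank ∂_2 = (27 − 8) − 18 = 1, and ∂_2 has invariant factor 2 > 1, so H_1 ≅ Z ⊕ Z/2Z.
  H_2: rank ker ∂_2 − rank ∂_3 = (18 − 18) − 0 = 0, and there is no ∂_3, so H_2 ≅ 0.

As a check, the Euler characteristic is 9 − 27 + 18 = 0, which agrees with 1 − 1 + 0 = 0.
(K is a triangulation of the Klein bottle.)

H_0 = Z,  H_1 = Z ⊕ Z/2Z,  H_2 = 0.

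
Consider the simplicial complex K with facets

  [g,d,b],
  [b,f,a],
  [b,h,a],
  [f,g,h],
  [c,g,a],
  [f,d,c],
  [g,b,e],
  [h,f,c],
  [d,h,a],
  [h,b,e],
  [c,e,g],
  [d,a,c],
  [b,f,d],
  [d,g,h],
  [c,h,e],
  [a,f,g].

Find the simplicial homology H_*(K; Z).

H_0 = Z,  H_1 = Z^2,  H_2 = Z.

Fix the vertex order a < b < c < d < e < f < g < h and write every simplex with vertices in increasing order. Then dim K = 2 and the simplices of K are:

  0-simplices (8): a, b, c, d, e, f, g, h
  1-simplices (24): ab, ac, ad, af, ag, ah, bd, be, bf, bg, bh, cd, ce, cf, cg, ch, df, dg, dh, eg, eh, fg, fh, gh
  2-simplices (16): abf, abh, acd, acg, adh, afg, bdf, bdg, beg, beh, cdf, ceg, ceh, cfh, dgh, fgh

so the chain groups are C_0 ≅ Z^8, C_1 ≅ Z^24, C_2 ≅ Z^16.

∂_1: C_1 → C_0 is given by ∂[p,q] = [q] − [p].
The resulting 8×24 matrix has rank 7, and its Smith normal form has invariant factors (1,1,1,1,1,1,1).

∂_2: C_2 → C_1 acts by ∂[p,q,r] = [q,r] − [p,r] + [p,q]. For instance
  ∂beh = eh − bh + be,
  ∂cfh = fh − ch + cf.
As a 24×16 matrix over Z this has rank 15, with invariant factors (1,1,1,1,1,1,1,1,1,1,1,1,1,1,1).

Reading off H_k = ker ∂_k / im ∂_{k+1}:

  H_0: rank C_0 − rank ∂_1 = 8 − 7 = 1, and the invariant factors of ∂_1 are all 1, so H_0 = Z.
  H_1: rank ker ∂_1 − rank ∂_2 = (24 − 7) − 15 = 2, and the invariant factors of ∂_2 are all 1, so H_1 = Z^2.
  H_2: rank ker ∂_2 − rank ∂_3 = (16 − 15) − 0 = 1, and there is no ∂_3, so H_2 = Z.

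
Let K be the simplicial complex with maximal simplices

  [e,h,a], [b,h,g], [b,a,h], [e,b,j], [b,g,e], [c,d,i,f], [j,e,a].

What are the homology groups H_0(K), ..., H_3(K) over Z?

H_0 ≅ Z^2,  H_1 ≅ Z,  H_2 = 0,  H_3 = 0.

We work with the vertex ordering a < b < c < d < e < f < g < h < i < j. The simplices of K, each written with vertices in increasing order, are:

  0-simplices (10): a, b, c, d, e, f, g, h, i, j
  1-simplices (18): ab, ae, ah, aj, be, bg, bh, bj, cd, cf, ci, df, di, eg, eh, ej, fi, gh
  2-simplices (10): abh, aeh, aej, beg, bej, bgh, cdf, cdi, cfi, dfi
  3-simplices (1): cdfi

Hence C_0 ≅ Z^10, C_1 ≅ Z^18, C_2 ≅ Z^10, C_3 ≅ Z^1.

∂_1: C_1 → C_0 sends each edge [p,q] (with p < q) to q − p.
The resulting 10×18 matrix has rank 8, and its Smith normal form has invariant factors (1,1,1,1,1,1,1,1).

Boundary ∂_2: C_2 → C_1 sends each 2-simplex [p,q,r] to [q,r] − [p,r] + [p,q]. For instance
  ∂bej = ej − bj + be,
  ∂beg = eg − bg + be.
As a 18×10 matrix over Z this has rank 9, with invariant factors (1,1,1,1,1,1,1,1,1).

The boundary map ∂_3: C_3 → C_2 sends each 3-simplex σ to the alternating sum Σ_i (−1)^i (σ with its i-th vertex removed). For instance
  ∂cdfi = dfi − cfi + cdi − cdf.
This gives a 10×1 integer matrix of rank 1; reducing to Smith normal form yields diagonal entries (1).

Computing H_k = (kernel of ∂_k) / (image of ∂_{k+1}):

  H_0: rank C_0 − rank ∂_1 = 10 − 8 = 2, and the invariant factors of ∂_1 are all 1, so H_0 = Z^2.
  H_1: rank ker ∂_1 − rank ∂_2 = (18 − 8) − 9 = 1, and the invariant factors of ∂_2 are all 1, so H_1 = Z.
  H_2: rank ker ∂_2 − rank ∂_3 = (10 − 9) − 1 = 0, and the invariant factors of ∂_3 are all 1, so H_2 = 0.
  H_3: rank ker ∂_3 − rank ∂_4 = (1 − 1) − 0 = 0, and there is no ∂_4, so H_3 = 0.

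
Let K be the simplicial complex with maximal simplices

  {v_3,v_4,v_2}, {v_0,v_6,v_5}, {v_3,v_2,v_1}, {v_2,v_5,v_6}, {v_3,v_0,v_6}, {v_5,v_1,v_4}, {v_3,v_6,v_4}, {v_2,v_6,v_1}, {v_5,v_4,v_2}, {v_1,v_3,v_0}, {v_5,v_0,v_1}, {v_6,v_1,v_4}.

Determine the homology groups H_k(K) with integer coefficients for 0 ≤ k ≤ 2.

H_0 ≅ Z,  H_1 ≅ Z/2,  H_2 = 0.

We work with the vertex ordering v_0 < v_1 < v_2 < v_3 < v_4 < v_5 < v_6. The simplices of K, each written with vertices in increasing order, are:

  0-simplices (7): [v_0], [v_1], [v_2], [v_3], [v_4], [v_5], [v_6]
  1-simplices (18): (18 of them)
  2-simplices (12): (12 of them)

so the chain groups are C_0 ≅ Z^7, C_1 ≅ Z^18, C_2 ≅ Z^12.

The boundary map ∂_1: C_1 → C_0 is given by ∂[p,q] = [q] − [p]. For instance
  ∂[v_2,v_4] = [v_4] − [v_2].
The resulting 7×18 matrix has rank 6, and its Smith normal form has invariant factors (1,1,1,1,1,1).

The boundary map ∂_2: C_2 → C_1 sends each 2-simplex [p,q,r] to [q,r] − [p,r] + [p,q]. For instance
  ∂[v_0,v_5,v_6] = [v_5,v_6] − [v_0,v_6] + [v_0,v_5],
  ∂[v_1,v_4,v_6] = [v_4,v_6] − [v_1,v_6] + [v_1,v_4].
This gives a 18×12 integer matrix of rank 12; reducing to Smith normal form yields diagonal entries (1,1,1,1,1,1,1,1,1,1,1,2).

From H_k ≅ ker(∂_k) / im(∂_{k+1}) we obtain:

  H_0: rank C_0 − rank ∂_1 = 7 − 6 = 1, and the invariant factors of ∂_1 are all 1, so H_0 = Z.
  H_1: rank ker ∂_1 − rank ∂_2 = (18 − 6) − 12 = 0, and ∂_2 has invariant factor 2 > 1, so H_1 = Z/2.
  H_2: rank ker ∂_2 − rank ∂_3 = (12 − 12) − 0 = 0, and there is no ∂_3, so H_2 = 0.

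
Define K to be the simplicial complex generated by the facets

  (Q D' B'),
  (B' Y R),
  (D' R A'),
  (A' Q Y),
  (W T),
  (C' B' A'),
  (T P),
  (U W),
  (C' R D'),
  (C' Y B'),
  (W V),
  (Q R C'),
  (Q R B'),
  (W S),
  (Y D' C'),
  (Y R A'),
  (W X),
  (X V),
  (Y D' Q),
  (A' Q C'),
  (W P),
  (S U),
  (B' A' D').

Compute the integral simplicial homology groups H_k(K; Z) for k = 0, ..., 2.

Order the vertices as P < Q < R < S < T < U < V < W < X < Y < A' < B' < C' < D'. Listing each simplex with vertices in this order, K has dimension 2 with simplices:

  0-simplices (14): [P], [Q], [R], [S], [T], [U], [V], [W], [X], [Y], [A'], [B'], [C'], [D']
  1-simplices (30): (30 of them)
  2-simplices (14): [Q,R,B'], [Q,R,C'], [Q,Y,A'], [Q,Y,D'], [Q,A',C'], [Q,B',D'], [R,Y,A'], [R,Y,B'], [R,A',D'], [R,C',D'], [Y,B',C'], [Y,C',D'], [A',B',C'], [A',B',D']

so the chain groups are C_0 ≅ Z^14, C_1 ≅ Z^30, C_2 ≅ Z^14.

The boundary map ∂_1: C_1 → C_0 maps an edge to its endpoints' difference, ∂[p,q] = q − p.
The resulting 14×30 matrix has rank 12, and its Smith normal form has invariant factors (1,1,1,1,1,1,1,1,1,1,1,1).

Boundary ∂_2: C_2 → C_1 sends each 2-simplex [p,q,r] to [q,r] − [p,r] + [p,q]. For instance
  ∂[Q,B',D'] = [B',D'] − [Q,D'] + [Q,B'],
  ∂[Y,B',C'] = [B',C'] − [Y,C'] + [Y,B'].
This gives a 30×14 integer matrix of rank 13; reducing to Smith normal form yields diagonal entries (1,1,1,1,1,1,1,1,1,1,1,1,1).

From H_k ≅ ker(∂_k) / im(∂_{k+1}) we obtain:

  H_0: rank C_0 − rank ∂_1 = 14 − 12 = 2, and the invariant factors of ∂_1 are all 1, so H_0 ≅ Z^2.
  H_1: rank ker ∂_1 − rank ∂_2 = (30 − 12) − 13 = 5, and the invariant factors of ∂_2 are all 1, so H_1 ≅ Z^5.
  H_2: rank ker ∂_2 − rank ∂_3 = (14 − 13) − 0 = 1, and there is no ∂_3, so H_2 ≅ Z.

H_0 ≅ Z^2,  H_1 ≅ Z^5,  H_2 ≅ Z.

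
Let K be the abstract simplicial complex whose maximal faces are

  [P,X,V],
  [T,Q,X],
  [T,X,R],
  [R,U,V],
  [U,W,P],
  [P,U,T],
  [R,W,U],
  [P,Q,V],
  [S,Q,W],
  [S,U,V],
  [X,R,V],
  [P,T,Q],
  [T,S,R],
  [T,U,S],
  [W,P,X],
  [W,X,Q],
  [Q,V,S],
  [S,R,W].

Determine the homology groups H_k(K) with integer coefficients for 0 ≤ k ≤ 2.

Take the total order P < Q < R < S < T < U < V < W < X on the vertex set. Then K (dimension 2) consists of the simplices:

  0-simplices (9): P, Q, R, S, T, U, V, W, X
  1-simplices (27): PQ, PT, PU, PV, PW, PX, QS, QT, QV, QW, QX, RS, RT, RU, RV, RW, RX, ST, SU, SV, SW, TU, TX, UV, UW, VX, WX
  2-simplices (18): PQT, PQV, PTU, PUW, PVX, PWX, QSV, QSW, QTX, QWX, RST, RSW, RTX, RUV, RUW, RVX, STU, SUV

so the chain groups are C_0 ≅ Z^9, C_1 ≅ Z^27, C_2 ≅ Z^18.

The boundary map ∂_1: C_1 → C_0 maps an edge to its endpoints' difference, ∂[p,q] = q − p. For instance
  ∂RU = U − R.
This gives a 9×27 integer matrix of rank 8; reducing to Smith normal form yields diagonal entries (1,1,1,1,1,1,1,1).

∂_2: C_2 → C_1 sends each 2-simplex [p,q,r] to [q,r] − [p,r] + [p,q]. For instance
  ∂QWX = WX − QX + QW,
  ∂PQT = QT − PT + PQ.
The resulting 27×18 matrix has rank 18, and its Smith normal form has invariant factors (1,1,1,1,1,1,1,1,1,1,1,1,1,1,1,1,1,2).

From H_k ≅ ker(∂_k) / im(∂_{k+1}) we obtain:

  H_0: rank C_0 − rank ∂_1 = 9 − 8 = 1, and the invariant factors of ∂_1 are all 1, so H_0 ≅ Z.
  H_1: rank ker ∂_1 − rank ∂_2 = (27 − 8) − 18 = 1, and ∂_2 has invariant factor 2 > 1, so H_1 ≅ Z ⊕ Z/2Z.
  H_2: rank ker ∂_2 − rank ∂_3 = (18 − 18) − 0 = 0, and there is no ∂_3, so H_2 ≅ 0.

H_0 ≅ Z,  H_1 ≅ Z ⊕ Z/2Z,  H_2 = 0.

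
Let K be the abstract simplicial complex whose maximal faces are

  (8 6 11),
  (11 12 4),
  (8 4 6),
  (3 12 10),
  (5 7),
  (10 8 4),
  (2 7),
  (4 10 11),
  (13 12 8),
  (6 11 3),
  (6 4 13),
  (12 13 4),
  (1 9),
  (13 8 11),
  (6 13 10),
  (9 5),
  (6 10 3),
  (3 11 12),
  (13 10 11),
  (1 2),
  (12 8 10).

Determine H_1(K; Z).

K has 13 vertices, 29 edges, 16 triangles.
rank ∂_1 = 11, rank ∂_2 = 15 ⇒ b_1 = 29 − 11 − 15 = 3; all invariant factors of ∂_2 are 1 so no torsion. So H_1 = Z^3.

H_1 ≅ Z^3.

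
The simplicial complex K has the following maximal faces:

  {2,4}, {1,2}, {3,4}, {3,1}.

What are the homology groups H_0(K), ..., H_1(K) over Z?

Fix the vertex order 1 < 2 < 3 < 4 and write every simplex with vertices in increasing order. Then dim K = 1 and the simplices of K are:

  0-simplices (4): [1], [2], [3], [4]
  1-simplices (4): [1,2], [1,3], [2,4], [3,4]

Hence C_0 ≅ Z^4, C_1 ≅ Z^4.

The boundary map ∂_1: C_1 → C_0 maps an edge to its endpoints' difference, ∂[p,q] = q − p. For instance
  ∂[1,2] = [2] − [1].
This gives a 4×4 integer matrix of rank 3; reducing to Smith normal form yields diagonal entries (1,1,1).

Reading off H_k = ker ∂_k / im ∂_{k+1}:

  H_0: rank C_0 − rank ∂_1 = 4 − 3 = 1, and the invariant factors of ∂_1 are all 1, so H_0 = Z.
  H_1: rank ker ∂_1 − rank ∂_2 = (4 − 3) − 0 = 1, and there is no ∂_2, so H_1 = Z.

As a check, the Euler characteristic is 4 − 4 = 0, which agrees with 1 − 1 = 0.

H_0 = Z,  H_1 = Z.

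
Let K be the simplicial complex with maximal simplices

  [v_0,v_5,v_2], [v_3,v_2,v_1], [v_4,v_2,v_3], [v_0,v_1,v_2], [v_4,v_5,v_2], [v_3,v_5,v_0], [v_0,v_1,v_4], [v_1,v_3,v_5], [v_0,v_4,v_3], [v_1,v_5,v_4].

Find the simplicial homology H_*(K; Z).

We work with the vertex ordering v_0 < v_1 < v_2 < v_3 < v_4 < v_5. The simplices of K, each written with vertices in increasing order, are:

  0-simplices (6): [v_0], [v_1], [v_2], [v_3], [v_4], [v_5]
  1-simplices (15): (15 of them)
  2-simplices (10): [v_0,v_1,v_2], [v_0,v_1,v_4], [v_0,v_2,v_5], [v_0,v_3,v_4], [v_0,v_3,v_5], [v_1,v_2,v_3], [v_1,v_3,v_5], [v_1,v_4,v_5], [v_2,v_3,v_4], [v_2,v_4,v_5]

Hence C_0 ≅ Z^6, C_1 ≅ Z^15, C_2 ≅ Z^10.

∂_1: C_1 → C_0 sends each edge [p,q] (with p < q) to q − p. For instance
  ∂[v_4,v_5] = [v_5] − [v_4].
This gives a 6×15 integer matrix of rank 5; reducing to Smith normal form yields diagonal entries (1,1,1,1,1).

Boundary ∂_2: C_2 → C_1 maps a triangle to the signed sum of its edges. For instance
  ∂[v_0,v_2,v_5] = [v_2,v_5] − [v_0,v_5] + [v_0,v_2],
  ∂[v_2,v_3,v_4] = [v_3,v_4] − [v_2,v_4] + [v_2,v_3].
The resulting 15×10 matrix has rank 10, and its Smith normal form has invariant factors (1,1,1,1,1,1,1,1,1,2).

Now H_k = ker ∂_k / im ∂_{k+1}, so:

  H_0: rank C_0 − rank ∂_1 = 6 − 5 = 1, and the invariant factors of ∂_1 are all 1, so H_0 = Z.
  H_1: rank ker ∂_1 − rank ∂_2 = (15 − 5) − 10 = 0, and ∂_2 has invariant factor 2 > 1, so H_1 = Z/2.
  H_2: rank ker ∂_2 − rank ∂_3 = (10 − 10) − 0 = 0, and there is no ∂_3, so H_2 = 0.

H_0 ≅ Z,  H_1 ≅ Z/2,  H_2 = 0.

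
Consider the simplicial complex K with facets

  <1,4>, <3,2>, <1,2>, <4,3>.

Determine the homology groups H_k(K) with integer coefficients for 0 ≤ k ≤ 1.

H_0 ≅ Z,  H_1 ≅ Z.

Take the total order 1 < 2 < 3 < 4 on the vertex set. Then K (dimension 1) consists of the simplices:

  0-simplices (4): [1], [2], [3], [4]
  1-simplices (4): [1,2], [1,4], [2,3], [3,4]

Hence C_0 ≅ Z^4, C_1 ≅ Z^4.

The boundary map ∂_1: C_1 → C_0 is given by ∂[p,q] = [q] − [p]. For instance
  ∂[3,4] = [4] − [3].
The 4×4 boundary matrix has rank 3 and Smith normal form diag(1,1,1).

Now H_k = ker ∂_k / im ∂_{k+1}, so:

  H_0: rank C_0 − rank ∂_1 = 4 − 3 = 1, and the invariant factors of ∂_1 are all 1, so H_0 ≅ Z.
  H_1: rank ker ∂_1 − rank ∂_2 = (4 − 3) − 0 = 1, and there is no ∂_2, so H_1 ≅ Z.

As a check, the Euler characteristic is 4 − 4 = 0, which agrees with 1 − 1 = 0.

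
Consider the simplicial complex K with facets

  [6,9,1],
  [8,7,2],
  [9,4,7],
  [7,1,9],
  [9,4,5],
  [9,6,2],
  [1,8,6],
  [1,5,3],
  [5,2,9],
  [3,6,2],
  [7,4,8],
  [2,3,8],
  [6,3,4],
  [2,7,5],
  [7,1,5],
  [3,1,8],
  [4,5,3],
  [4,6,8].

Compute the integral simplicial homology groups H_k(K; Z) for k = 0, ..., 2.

K has 9 vertices, 27 edges, 18 triangles.
rank ∂_0 = 0, rank ∂_1 = 8 ⇒ b_0 = 9 − 0 − 8 = 1; all invariant factors of ∂_1 are 1 so no torsion. So H_0 = Z.
rank ∂_1 = 8, rank ∂_2 = 18 ⇒ b_1 = 27 − 8 − 18 = 1; ∂_2 has invariant factor(s) [2] giving torsion. So H_1 = Z × Z/2.
rank ∂_2 = 18, rank ∂_3 = 0 ⇒ b_2 = 18 − 18 − 0 = 0. So H_2 = 0.

H_0 ≅ Z,  H_1 ≅ Z × Z/2,  H_2 = 0.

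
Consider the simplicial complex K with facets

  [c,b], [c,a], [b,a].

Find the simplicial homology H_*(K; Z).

K has 3 vertices, 3 edges.
rank ∂_0 = 0, rank ∂_1 = 2 ⇒ b_0 = 3 − 0 − 2 = 1; all invariant factors of ∂_1 are 1 so no torsion. So H_0 = Z.
rank ∂_1 = 2, rank ∂_2 = 0 ⇒ b_1 = 3 − 2 − 0 = 1. So H_1 = Z.

H_0 ≅ Z,  H_1 ≅ Z.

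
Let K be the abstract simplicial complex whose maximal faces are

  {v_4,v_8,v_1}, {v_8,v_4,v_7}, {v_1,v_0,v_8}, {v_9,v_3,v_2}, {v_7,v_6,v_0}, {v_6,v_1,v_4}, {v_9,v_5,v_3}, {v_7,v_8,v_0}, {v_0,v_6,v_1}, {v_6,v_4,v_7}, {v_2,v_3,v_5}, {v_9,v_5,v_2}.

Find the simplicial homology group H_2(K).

Fix the vertex order v_0 < v_1 < v_2 < v_3 < v_4 < v_5 < v_6 < v_7 < v_8 < v_9 and write every simplex with vertices in increasing order. Then dim K = 2 and the simplices of K are:

  0-simplices (10): [v_0], [v_1], [v_2], [v_3], [v_4], [v_5], [v_6], [v_7], [v_8], [v_9]
  1-simplices (18): (18 of them)
  2-simplices (12): (12 of them)

Hence C_0 ≅ Z^10, C_1 ≅ Z^18, C_2 ≅ Z^12.

∂_1: C_1 → C_0 sends each edge [p,q] (with p < q) to q − p.
As a 10×18 matrix over Z this has rank 8, with invariant factors (1,1,1,1,1,1,1,1).

The boundary map ∂_2: C_2 → C_1 acts by ∂[p,q,r] = [q,r] − [p,r] + [p,q]. For instance
  ∂[v_2,v_3,v_5] = [v_3,v_5] − [v_2,v_5] + [v_2,v_3],
  ∂[v_0,v_1,v_6] = [v_1,v_6] − [v_0,v_6] + [v_0,v_1].
As a 18×12 matrix over Z this has rank 10, with invariant factors (1,1,1,1,1,1,1,1,1,1).

Reading off H_k = ker ∂_k / im ∂_{k+1}:

  H_2: rank ker ∂_2 − rank ∂_3 = (12 − 10) − 0 = 2, and there is no ∂_3, so H_2 = Z^2.

(K is a triangulation of the disjoint union of the 2-sphere S^2 and the 2-sphere S^2.)

H_2 = Z^2.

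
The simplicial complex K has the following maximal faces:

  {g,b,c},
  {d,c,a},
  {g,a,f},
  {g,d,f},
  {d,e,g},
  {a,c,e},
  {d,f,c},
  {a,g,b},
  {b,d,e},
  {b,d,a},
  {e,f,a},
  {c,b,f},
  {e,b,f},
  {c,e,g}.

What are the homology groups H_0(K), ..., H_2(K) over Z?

Fix the vertex order a < b < c < d < e < f < g and write every simplex with vertices in increasing order. Then dim K = 2 and the simplices of K are:

  0-simplices (7): a, b, c, d, e, f, g
  1-simplices (21): ab, ac, ad, ae, af, ag, bc, bd, be, bf, bg, cd, ce, cf, cg, de, df, dg, ef, eg, fg
  2-simplices (14): abd, abg, acd, ace, aef, afg, bcf, bcg, bde, bef, cdf, ceg, deg, dfg

so the chain groups are C_0 ≅ Z^7, C_1 ≅ Z^21, C_2 ≅ Z^14.

Boundary ∂_1: C_1 → C_0 maps an edge to its endpoints' difference, ∂[p,q] = q − p.
The 7×21 boundary matrix has rank 6 and Smith normal form diag(1,1,1,1,1,1).

∂_2: C_2 → C_1 maps a triangle to the signed sum of its edges. For instance
  ∂deg = eg − dg + de,
  ∂afg = fg − ag + af.
This gives a 21×14 integer matrix of rank 13; reducing to Smith normal form yields diagonal entries (1,1,1,1,1,1,1,1,1,1,1,1,1).

Now H_k = ker ∂_k / im ∂_{k+1}, so:

  H_0: rank C_0 − rank ∂_1 = 7 − 6 = 1, and the invariant factors of ∂_1 are all 1, so H_0 = Z.
  H_1: rank ker ∂_1 − rank ∂_2 = (21 − 6) − 13 = 2, and the invariant factors of ∂_2 are all 1, so H_1 = Z^2.
  H_2: rank ker ∂_2 − rank ∂_3 = (14 − 13) − 0 = 1, and there is no ∂_3, so H_2 = Z.

As a check, the Euler characteristic is 7 − 21 + 14 = 0, which agrees with 1 − 2 + 1 = 0.

H_0 = Z,  H_1 = Z^2,  H_2 = Z.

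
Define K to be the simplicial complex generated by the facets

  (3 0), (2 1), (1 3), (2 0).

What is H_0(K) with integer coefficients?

Fix the vertex order 0 < 1 < 2 < 3 and write every simplex with vertices in increasing order. Then dim K = 1 and the simplices of K are:

  0-simplices (4): [0], [1], [2], [3]
  1-simplices (4): [0,2], [0,3], [1,2], [1,3]

Hence C_0 ≅ Z^4, C_1 ≅ Z^4.

The boundary map ∂_1: C_1 → C_0 sends each edge [p,q] (with p < q) to q − p.
The 4×4 boundary matrix has rank 3 and Smith normal form diag(1,1,1).

Now H_k = ker ∂_k / im ∂_{k+1}, so:

  H_0: rank C_0 − rank ∂_1 = 4 − 3 = 1, and the invariant factors of ∂_1 are all 1, so H_0 ≅ Z.

(K is a triangulation of the circle S^1.)

H_0 ≅ Z.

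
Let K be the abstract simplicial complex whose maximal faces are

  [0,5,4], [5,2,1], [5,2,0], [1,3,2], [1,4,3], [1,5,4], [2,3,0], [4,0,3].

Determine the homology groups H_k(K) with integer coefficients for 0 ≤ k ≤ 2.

We work with the vertex ordering 0 < 1 < 2 < 3 < 4 < 5. The simplices of K, each written with vertices in increasing order, are:

  0-simplices (6): [0], [1], [2], [3], [4], [5]
  1-simplices (12): [0,2], [0,3], [0,4], [0,5], [1,2], [1,3], [1,4], [1,5], [2,3], [2,5], [3,4], [4,5]
  2-simplices (8): [0,2,3], [0,2,5], [0,3,4], [0,4,5], [1,2,3], [1,2,5], [1,3,4], [1,4,5]

giving chain groups C_0 ≅ Z^6, C_1 ≅ Z^12, C_2 ≅ Z^8.

The boundary map ∂_1: C_1 → C_0 is given by ∂[p,q] = [q] − [p]. For instance
  ∂[3,4] = [4] − [3].
The 6×12 boundary matrix has rank 5 and Smith normal form diag(1,1,1,1,1).

Boundary ∂_2: C_2 → C_1 sends each 2-simplex [p,q,r] to [q,r] − [p,r] + [p,q]. For instance
  ∂[0,4,5] = [4,5] − [0,5] + [0,4],
  ∂[1,2,3] = [2,3] − [1,3] + [1,2].
As a 12×8 matrix over Z this has rank 7, with invariant factors (1,1,1,1,1,1,1).

From H_k ≅ ker(∂_k) / im(∂_{k+1}) we obtain:

  H_0: rank C_0 − rank ∂_1 = 6 − 5 = 1, and the invariant factors of ∂_1 are all 1, so H_0 ≅ Z.
  H_1: rank ker ∂_1 − rank ∂_2 = (12 − 5) − 7 = 0, and the invariant factors of ∂_2 are all 1, so H_1 ≅ 0.
  H_2: rank ker ∂_2 − rank ∂_3 = (8 − 7) − 0 = 1, and there is no ∂_3, so H_2 ≅ Z.

(K is a triangulation of the 2-sphere S^2.)

H_0 = Z,  H_1 = 0,  H_2 = Z.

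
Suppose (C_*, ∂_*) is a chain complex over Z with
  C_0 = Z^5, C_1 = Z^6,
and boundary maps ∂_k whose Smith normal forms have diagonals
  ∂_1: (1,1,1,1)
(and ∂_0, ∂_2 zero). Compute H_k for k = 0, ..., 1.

H_0: b_0 = 5 − 0 − 4 = 1; torsion from ∂_1 factors > 1: none. So H_0 = Z.
H_1: b_1 = 6 − 4 − 0 = 2; torsion from ∂_2 factors > 1: none. So H_1 = Z^2.

H_0 = Z,  H_1 = Z^2.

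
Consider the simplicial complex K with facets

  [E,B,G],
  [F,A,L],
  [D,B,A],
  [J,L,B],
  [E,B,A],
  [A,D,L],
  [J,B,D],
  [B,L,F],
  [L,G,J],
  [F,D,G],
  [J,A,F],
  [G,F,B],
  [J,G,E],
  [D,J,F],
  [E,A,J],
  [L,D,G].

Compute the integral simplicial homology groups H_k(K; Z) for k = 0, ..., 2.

Take the total order A < B < D < E < F < G < J < L on the vertex set. Then K (dimension 2) consists of the simplices:

  0-simplices (8): A, B, D, E, F, G, J, L
  1-simplices (24): AB, AD, AE, AF, AJ, AL, BD, BE, BF, BG, BJ, BL, DF, DG, DJ, DL, EG, EJ, FG, FJ, FL, GJ, GL, JL
  2-simplices (16): ABD, ABE, ADL, AEJ, AFJ, AFL, BDJ, BEG, BFG, BFL, BJL, DFG, DFJ, DGL, EGJ, GJL

so the chain groups are C_0 ≅ Z^8, C_1 ≅ Z^24, C_2 ≅ Z^16.

∂_1: C_1 → C_0 maps an edge to its endpoints' difference, ∂[p,q] = q − p. For instance
  ∂AF = F − A.
As a 8×24 matrix over Z this has rank 7, with invariant factors (1,1,1,1,1,1,1).

The boundary map ∂_2: C_2 → C_1 acts by ∂[p,q,r] = [q,r] − [p,r] + [p,q]. For instance
  ∂BFL = FL − BL + BF,
  ∂BJL = JL − BL + BJ.
As a 24×16 matrix over Z this has rank 15, with invariant factors (1,1,1,1,1,1,1,1,1,1,1,1,1,1,1).

Reading off H_k = ker ∂_k / im ∂_{k+1}:

  H_0: rank C_0 − rank ∂_1 = 8 − 7 = 1, and the invariant factors of ∂_1 are all 1, so H_0 ≅ Z.
  H_1: rank ker ∂_1 − rank ∂_2 = (24 − 7) − 15 = 2, and the invariant factors of ∂_2 are all 1, so H_1 ≅ Z^2.
  H_2: rank ker ∂_2 − rank ∂_3 = (16 − 15) − 0 = 1, and there is no ∂_3, so H_2 ≅ Z.

(K is a triangulation of the torus T^2.)

H_0 = Z,  H_1 = Z^2,  H_2 = Z.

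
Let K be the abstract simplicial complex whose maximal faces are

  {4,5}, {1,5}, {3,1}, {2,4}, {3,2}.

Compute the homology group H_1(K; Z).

Fix the vertex order 1 < 2 < 3 < 4 < 5 and write every simplex with vertices in increasing order. Then dim K = 1 and the simplices of K are:

  0-simplices (5): [1], [2], [3], [4], [5]
  1-simplices (5): [1,3], [1,5], [2,3], [2,4], [4,5]

giving chain groups C_0 ≅ Z^5, C_1 ≅ Z^5.

∂_1: C_1 → C_0 maps an edge to its endpoints' difference, ∂[p,q] = q − p. For instance
  ∂[1,3] = [3] − [1].
This gives a 5×5 integer matrix of rank 4; reducing to Smith normal form yields diagonal entries (1,1,1,1).

From H_k ≅ ker(∂_k) / im(∂_{k+1}) we obtain:

  H_1: rank ker ∂_1 − rank ∂_2 = (5 − 4) − 0 = 1, and there is no ∂_2, so H_1 = Z.

H_1 = Z.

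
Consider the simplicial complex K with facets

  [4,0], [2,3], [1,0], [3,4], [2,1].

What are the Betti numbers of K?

b_0 = 1, b_1 = 1.

K has 5 vertices, 5 edges.
rank ∂_0 = 0, rank ∂_1 = 4 ⇒ b_0 = 5 − 0 − 4 = 1; all invariant factors of ∂_1 are 1 so no torsion. So H_0 = Z.
rank ∂_1 = 4, rank ∂_2 = 0 ⇒ b_1 = 5 − 4 − 0 = 1. So H_1 = Z.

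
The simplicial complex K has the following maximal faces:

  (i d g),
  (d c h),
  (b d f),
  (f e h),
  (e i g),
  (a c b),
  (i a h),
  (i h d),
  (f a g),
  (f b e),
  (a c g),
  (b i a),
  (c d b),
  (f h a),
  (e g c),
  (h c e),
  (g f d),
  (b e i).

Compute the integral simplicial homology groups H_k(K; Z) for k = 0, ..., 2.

H_0 ≅ Z,  H_1 ≅ Z^2,  H_2 ≅ Z.

K has 9 vertices, 27 edges, 18 triangles.
rank ∂_0 = 0, rank ∂_1 = 8 ⇒ b_0 = 9 − 0 − 8 = 1; all invariant factors of ∂_1 are 1 so no torsion. So H_0 = Z.
rank ∂_1 = 8, rank ∂_2 = 17 ⇒ b_1 = 27 − 8 − 17 = 2; all invariant factors of ∂_2 are 1 so no torsion. So H_1 = Z^2.
rank ∂_2 = 17, rank ∂_3 = 0 ⇒ b_2 = 18 − 17 − 0 = 1. So H_2 = Z.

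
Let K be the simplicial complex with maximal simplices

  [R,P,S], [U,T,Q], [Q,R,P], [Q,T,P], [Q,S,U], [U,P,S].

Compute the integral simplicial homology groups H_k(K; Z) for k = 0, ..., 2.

Take the total order P < Q < R < S < T < U on the vertex set. Then K (dimension 2) consists of the simplices:

  0-simplices (6): P, Q, R, S, T, U
  1-simplices (12): PQ, PR, PS, PT, PU, QR, QS, QT, QU, RS, SU, TU
  2-simplices (6): PQR, PQT, PRS, PSU, QSU, QTU

Hence C_0 ≅ Z^6, C_1 ≅ Z^12, C_2 ≅ Z^6.

The boundary map ∂_1: C_1 → C_0 is given by ∂[p,q] = [q] − [p]. For instance
  ∂TU = U − T.
The 6×12 boundary matrix has rank 5 and Smith normal form diag(1,1,1,1,1).

∂_2: C_2 → C_1 acts by ∂[p,q,r] = [q,r] − [p,r] + [p,q]. For instance
  ∂PSU = SU − PU + PS,
  ∂PQT = QT − PT + PQ.
This gives a 12×6 integer matrix of rank 6; reducing to Smith normal form yields diagonal entries (1,1,1,1,1,1).

Now H_k = ker ∂_k / im ∂_{k+1}, so:

  H_0: rank C_0 − rank ∂_1 = 6 − 5 = 1, and the invariant factors of ∂_1 are all 1, so H_0 = Z.
  H_1: rank ker ∂_1 − rank ∂_2 = (12 − 5) − 6 = 1, and the invariant factors of ∂_2 are all 1, so H_1 = Z.
  H_2: rank ker ∂_2 − rank ∂_3 = (6 − 6) − 0 = 0, and there is no ∂_3, so H_2 = 0.

As a check, the Euler characteristic is 6 − 12 + 6 = 0, which agrees with 1 − 1 + 0 = 0.

H_0 = Z,  H_1 = Z,  H_2 = 0.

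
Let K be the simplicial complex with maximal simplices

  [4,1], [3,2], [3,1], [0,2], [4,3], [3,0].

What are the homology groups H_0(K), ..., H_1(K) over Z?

H_0 ≅ Z,  H_1 ≅ Z^2.

K has 5 vertices, 6 edges.
rank ∂_0 = 0, rank ∂_1 = 4 ⇒ b_0 = 5 − 0 − 4 = 1; all invariant factors of ∂_1 are 1 so no torsion. So H_0 = Z.
rank ∂_1 = 4, rank ∂_2 = 0 ⇒ b_1 = 6 − 4 − 0 = 2. So H_1 = Z^2.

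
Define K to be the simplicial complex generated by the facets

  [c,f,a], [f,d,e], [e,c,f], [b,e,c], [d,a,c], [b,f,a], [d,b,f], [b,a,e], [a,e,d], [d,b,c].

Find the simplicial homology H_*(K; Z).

H_0 = Z,  H_1 = Z/2Z,  H_2 = 0.

Order the vertices as a < b < c < d < e < f. Listing each simplex with vertices in this order, K has dimension 2 with simplices:

  0-simplices (6): a, b, c, d, e, f
  1-simplices (15): ab, ac, ad, ae, af, bc, bd, be, bf, cd, ce, cf, de, df, ef
  2-simplices (10): abe, abf, acd, acf, ade, bcd, bce, bdf, cef, def

Hence C_0 ≅ Z^6, C_1 ≅ Z^15, C_2 ≅ Z^10.

∂_1: C_1 → C_0 sends each edge [p,q] (with p < q) to q − p.
The 6×15 boundary matrix has rank 5 and Smith normal form diag(1,1,1,1,1).

The boundary map ∂_2: C_2 → C_1 acts by ∂[p,q,r] = [q,r] − [p,r] + [p,q]. For instance
  ∂acd = cd − ad + ac,
  ∂bdf = df − bf + bd.
The 15×10 boundary matrix has rank 10 and Smith normal form diag(1,1,1,1,1,1,1,1,1,2).

Reading off H_k = ker ∂_k / im ∂_{k+1}:

  H_0: rank C_0 − rank ∂_1 = 6 − 5 = 1, and the invariant factors of ∂_1 are all 1, so H_0 = Z.
  H_1: rank ker ∂_1 − rank ∂_2 = (15 − 5) − 10 = 0, and ∂_2 has invariant factor 2 > 1, so H_1 = Z/2Z.
  H_2: rank ker ∂_2 − rank ∂_3 = (10 − 10) − 0 = 0, and there is no ∂_3, so H_2 = 0.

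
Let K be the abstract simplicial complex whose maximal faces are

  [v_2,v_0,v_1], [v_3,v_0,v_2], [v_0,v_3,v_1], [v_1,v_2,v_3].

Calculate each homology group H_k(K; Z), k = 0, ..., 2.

H_0 = Z,  H_1 = 0,  H_2 = Z.

Order the vertices as v_0 < v_1 < v_2 < v_3. Listing each simplex with vertices in this order, K has dimension 2 with simplices:

  0-simplices (4): [v_0], [v_1], [v_2], [v_3]
  1-simplices (6): [v_0,v_1], [v_0,v_2], [v_0,v_3], [v_1,v_2], [v_1,v_3], [v_2,v_3]
  2-simplices (4): [v_0,v_1,v_2], [v_0,v_1,v_3], [v_0,v_2,v_3], [v_1,v_2,v_3]

Hence C_0 ≅ Z^4, C_1 ≅ Z^6, C_2 ≅ Z^4.

The boundary map ∂_1: C_1 → C_0 is given by ∂[p,q] = [q] − [p]. For instance
  ∂[v_0,v_2] = [v_2] − [v_0].
This gives a 4×6 integer matrix of rank 3; reducing to Smith normal form yields diagonal entries (1,1,1).

∂_2: C_2 → C_1 maps a triangle to the signed sum of its edges. For instance
  ∂[v_1,v_2,v_3] = [v_2,v_3] − [v_1,v_3] + [v_1,v_2],
  ∂[v_0,v_1,v_2] = [v_1,v_2] − [v_0,v_2] + [v_0,v_1].
This gives a 6×4 integer matrix of rank 3; reducing to Smith normal form yields diagonal entries (1,1,1).

From H_k ≅ ker(∂_k) / im(∂_{k+1}) we obtain:

  H_0: rank C_0 − rank ∂_1 = 4 − 3 = 1, and the invariant factors of ∂_1 are all 1, so H_0 = Z.
  H_1: rank ker ∂_1 − rank ∂_2 = (6 − 3) − 3 = 0, and the invariant factors of ∂_2 are all 1, so H_1 = 0.
  H_2: rank ker ∂_2 − rank ∂_3 = (4 − 3) − 0 = 1, and there is no ∂_3, so H_2 = Z.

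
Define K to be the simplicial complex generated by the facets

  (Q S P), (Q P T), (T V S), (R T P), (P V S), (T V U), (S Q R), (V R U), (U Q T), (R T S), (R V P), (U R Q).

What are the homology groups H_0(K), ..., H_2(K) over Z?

Fix the vertex order P < Q < R < S < T < U < V and write every simplex with vertices in increasing order. Then dim K = 2 and the simplices of K are:

  0-simplices (7): P, Q, R, S, T, U, V
  1-simplices (18): PQ, PR, PS, PT, PV, QR, QS, QT, QU, RS, RT, RU, RV, ST, SV, TU, TV, UV
  2-simplices (12): PQS, PQT, PRT, PRV, PSV, QRS, QRU, QTU, RST, RUV, STV, TUV

so the chain groups are C_0 ≅ Z^7, C_1 ≅ Z^18, C_2 ≅ Z^12.

The boundary map ∂_1: C_1 → C_0 is given by ∂[p,q] = [q] − [p]. For instance
  ∂PT = T − P.
The 7×18 boundary matrix has rank 6 and Smith normal form diag(1,1,1,1,1,1).

The boundary map ∂_2: C_2 → C_1 sends each 2-simplex [p,q,r] to [q,r] − [p,r] + [p,q]. For instance
  ∂QRS = RS − QS + QR,
  ∂PRT = RT − PT + PR.
The resulting 18×12 matrix has rank 12, and its Smith normal form has invariant factors (1,1,1,1,1,1,1,1,1,1,1,2).

From H_k ≅ ker(∂_k) / im(∂_{k+1}) we obtain:

  H_0: rank C_0 − rank ∂_1 = 7 − 6 = 1, and the invariant factors of ∂_1 are all 1, so H_0 ≅ Z.
  H_1: rank ker ∂_1 − rank ∂_2 = (18 − 6) − 12 = 0, and ∂_2 has invariant factor 2 > 1, so H_1 ≅ Z/2Z.
  H_2: rank ker ∂_2 − rank ∂_3 = (12 − 12) − 0 = 0, and there is no ∂_3, so H_2 ≅ 0.

As a check, the Euler characteristic is 7 − 18 + 12 = 1, which agrees with 1 − 0 + 0 = 1.
(K is a triangulation of the real projective plane RP^2.)

H_0 ≅ Z,  H_1 ≅ Z/2Z,  H_2 = 0.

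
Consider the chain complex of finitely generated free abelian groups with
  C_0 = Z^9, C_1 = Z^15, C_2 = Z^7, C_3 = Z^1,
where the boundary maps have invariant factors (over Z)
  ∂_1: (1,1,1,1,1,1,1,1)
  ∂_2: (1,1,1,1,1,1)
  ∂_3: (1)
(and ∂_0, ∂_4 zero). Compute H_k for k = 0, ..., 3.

H_0 ≅ Z,  H_1 ≅ Z,  H_2 = 0,  H_3 = 0.

H_0: b_0 = 9 − 0 − 8 = 1; torsion from ∂_1 factors > 1: none. So H_0 ≅ Z.
H_1: b_1 = 15 − 8 − 6 = 1; torsion from ∂_2 factors > 1: none. So H_1 ≅ Z.
H_2: b_2 = 7 − 6 − 1 = 0; torsion from ∂_3 factors > 1: none. So H_2 ≅ 0.
H_3: b_3 = 1 − 1 − 0 = 0; torsion from ∂_4 factors > 1: none. So H_3 ≅ 0.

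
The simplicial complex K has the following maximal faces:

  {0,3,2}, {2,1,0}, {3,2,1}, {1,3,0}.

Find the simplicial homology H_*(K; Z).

H_0 ≅ Z,  H_1 = 0,  H_2 ≅ Z.

Fix the vertex order 0 < 1 < 2 < 3 and write every simplex with vertices in increasing order. Then dim K = 2 and the simplices of K are:

  0-simplices (4): [0], [1], [2], [3]
  1-simplices (6): [0,1], [0,2], [0,3], [1,2], [1,3], [2,3]
  2-simplices (4): [0,1,2], [0,1,3], [0,2,3], [1,2,3]

giving chain groups C_0 ≅ Z^4, C_1 ≅ Z^6, C_2 ≅ Z^4.

∂_1: C_1 → C_0 is given by ∂[p,q] = [q] − [p]. For instance
  ∂[0,1] = [1] − [0].
As a 4×6 matrix over Z this has rank 3, with invariant factors (1,1,1).

∂_2: C_2 → C_1 acts by ∂[p,q,r] = [q,r] − [p,r] + [p,q]. For instance
  ∂[0,1,3] = [1,3] − [0,3] + [0,1],
  ∂[0,2,3] = [2,3] − [0,3] + [0,2].
This gives a 6×4 integer matrix of rank 3; reducing to Smith normal form yields diagonal entries (1,1,1).

Reading off H_k = ker ∂_k / im ∂_{k+1}:

  H_0: rank C_0 − rank ∂_1 = 4 − 3 = 1, and the invariant factors of ∂_1 are all 1, so H_0 = Z.
  H_1: rank ker ∂_1 − rank ∂_2 = (6 − 3) − 3 = 0, and the invariant factors of ∂_2 are all 1, so H_1 = 0.
  H_2: rank ker ∂_2 − rank ∂_3 = (4 − 3) − 0 = 1, and there is no ∂_3, so H_2 = Z.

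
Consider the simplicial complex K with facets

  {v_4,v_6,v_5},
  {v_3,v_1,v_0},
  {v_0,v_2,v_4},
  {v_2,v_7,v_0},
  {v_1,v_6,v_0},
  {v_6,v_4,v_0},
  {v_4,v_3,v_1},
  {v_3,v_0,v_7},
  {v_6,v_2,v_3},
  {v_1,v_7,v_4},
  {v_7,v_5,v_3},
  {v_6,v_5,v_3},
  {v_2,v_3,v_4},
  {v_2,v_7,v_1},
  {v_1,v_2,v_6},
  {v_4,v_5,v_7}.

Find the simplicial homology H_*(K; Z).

Order the vertices as v_0 < v_1 < v_2 < v_3 < v_4 < v_5 < v_6 < v_7. Listing each simplex with vertices in this order, K has dimension 2 with simplices:

  0-simplices (8): [v_0], [v_1], [v_2], [v_3], [v_4], [v_5], [v_6], [v_7]
  1-simplices (24): (24 of them)
  2-simplices (16): (16 of them)

so the chain groups are C_0 ≅ Z^8, C_1 ≅ Z^24, C_2 ≅ Z^16.

Boundary ∂_1: C_1 → C_0 sends each edge [p,q] (with p < q) to q − p. For instance
  ∂[v_2,v_4] = [v_4] − [v_2].
The resulting 8×24 matrix has rank 7, and its Smith normal form has invariant factors (1,1,1,1,1,1,1).

∂_2: C_2 → C_1 maps a triangle to the signed sum of its edges. For instance
  ∂[v_1,v_2,v_6] = [v_2,v_6] − [v_1,v_6] + [v_1,v_2],
  ∂[v_0,v_4,v_6] = [v_4,v_6] − [v_0,v_6] + [v_0,v_4].
The resulting 24×16 matrix has rank 15, and its Smith normal form has invariant factors (1,1,1,1,1,1,1,1,1,1,1,1,1,1,1).

Now H_k = ker ∂_k / im ∂_{k+1}, so:

  H_0: rank C_0 − rank ∂_1 = 8 − 7 = 1, and the invariant factors of ∂_1 are all 1, so H_0 = Z.
  H_1: rank ker ∂_1 − rank ∂_2 = (24 − 7) − 15 = 2, and the invariant factors of ∂_2 are all 1, so H_1 = Z^2.
  H_2: rank ker ∂_2 − rank ∂_3 = (16 − 15) − 0 = 1, and there is no ∂_3, so H_2 = Z.

(K is a triangulation of the torus T^2.)

H_0 = Z,  H_1 = Z^2,  H_2 = Z.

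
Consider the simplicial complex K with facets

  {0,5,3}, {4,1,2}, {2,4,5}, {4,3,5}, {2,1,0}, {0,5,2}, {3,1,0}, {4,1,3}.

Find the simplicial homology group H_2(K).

Order the vertices as 0 < 1 < 2 < 3 < 4 < 5. Listing each simplex with vertices in this order, K has dimension 2 with simplices:

  0-simplices (6): [0], [1], [2], [3], [4], [5]
  1-simplices (12): [0,1], [0,2], [0,3], [0,5], [1,2], [1,3], [1,4], [2,4], [2,5], [3,4], [3,5], [4,5]
  2-simplices (8): [0,1,2], [0,1,3], [0,2,5], [0,3,5], [1,2,4], [1,3,4], [2,4,5], [3,4,5]

giving chain groups C_0 ≅ Z^6, C_1 ≅ Z^12, C_2 ≅ Z^8.

∂_1: C_1 → C_0 maps an edge to its endpoints' difference, ∂[p,q] = q − p.
The 6×12 boundary matrix has rank 5 and Smith normal form diag(1,1,1,1,1).

The boundary map ∂_2: C_2 → C_1 sends each 2-simplex [p,q,r] to [q,r] − [p,r] + [p,q]. For instance
  ∂[0,3,5] = [3,5] − [0,5] + [0,3],
  ∂[3,4,5] = [4,5] − [3,5] + [3,4].
This gives a 12×8 integer matrix of rank 7; reducing to Smith normal form yields diagonal entries (1,1,1,1,1,1,1).

Computing H_k = (kernel of ∂_k) / (image of ∂_{k+1}):

  H_2: rank ker ∂_2 − rank ∂_3 = (8 − 7) − 0 = 1, and there is no ∂_3, so H_2 ≅ Z.

H_2 ≅ Z.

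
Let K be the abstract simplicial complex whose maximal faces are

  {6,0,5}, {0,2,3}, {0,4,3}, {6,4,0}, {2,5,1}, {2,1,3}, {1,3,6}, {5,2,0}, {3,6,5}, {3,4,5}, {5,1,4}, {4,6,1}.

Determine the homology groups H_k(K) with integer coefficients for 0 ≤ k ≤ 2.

H_0 = Z,  H_1 = Z/2,  H_2 = 0.

Take the total order 0 < 1 < 2 < 3 < 4 < 5 < 6 on the vertex set. Then K (dimension 2) consists of the simplices:

  0-simplices (7): [0], [1], [2], [3], [4], [5], [6]
  1-simplices (18): [0,2], [0,3], [0,4], [0,5], [0,6], [1,2], [1,3], [1,4], [1,5], [1,6], [2,3], [2,5], [3,4], [3,5], [3,6], [4,5], [4,6], [5,6]
  2-simplices (12): [0,2,3], [0,2,5], [0,3,4], [0,4,6], [0,5,6], [1,2,3], [1,2,5], [1,3,6], [1,4,5], [1,4,6], [3,4,5], [3,5,6]

so the chain groups are C_0 ≅ Z^7, C_1 ≅ Z^18, C_2 ≅ Z^12.

∂_1: C_1 → C_0 maps an edge to its endpoints' difference, ∂[p,q] = q − p. For instance
  ∂[0,2] = [2] − [0].
As a 7×18 matrix over Z this has rank 6, with invariant factors (1,1,1,1,1,1).

Boundary ∂_2: C_2 → C_1 sends each 2-simplex [p,q,r] to [q,r] − [p,r] + [p,q]. For instance
  ∂[1,4,5] = [4,5] − [1,5] + [1,4],
  ∂[0,3,4] = [3,4] − [0,4] + [0,3].
This gives a 18×12 integer matrix of rank 12; reducing to Smith normal form yields diagonal entries (1,1,1,1,1,1,1,1,1,1,1,2).

Now H_k = ker ∂_k / im ∂_{k+1}, so:

  H_0: rank C_0 − rank ∂_1 = 7 − 6 = 1, and the invariant factors of ∂_1 are all 1, so H_0 = Z.
  H_1: rank ker ∂_1 − rank ∂_2 = (18 − 6) − 12 = 0, and ∂_2 has invariant factor 2 > 1, so H_1 = Z/2.
  H_2: rank ker ∂_2 − rank ∂_3 = (12 − 12) − 0 = 0, and there is no ∂_3, so H_2 = 0.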